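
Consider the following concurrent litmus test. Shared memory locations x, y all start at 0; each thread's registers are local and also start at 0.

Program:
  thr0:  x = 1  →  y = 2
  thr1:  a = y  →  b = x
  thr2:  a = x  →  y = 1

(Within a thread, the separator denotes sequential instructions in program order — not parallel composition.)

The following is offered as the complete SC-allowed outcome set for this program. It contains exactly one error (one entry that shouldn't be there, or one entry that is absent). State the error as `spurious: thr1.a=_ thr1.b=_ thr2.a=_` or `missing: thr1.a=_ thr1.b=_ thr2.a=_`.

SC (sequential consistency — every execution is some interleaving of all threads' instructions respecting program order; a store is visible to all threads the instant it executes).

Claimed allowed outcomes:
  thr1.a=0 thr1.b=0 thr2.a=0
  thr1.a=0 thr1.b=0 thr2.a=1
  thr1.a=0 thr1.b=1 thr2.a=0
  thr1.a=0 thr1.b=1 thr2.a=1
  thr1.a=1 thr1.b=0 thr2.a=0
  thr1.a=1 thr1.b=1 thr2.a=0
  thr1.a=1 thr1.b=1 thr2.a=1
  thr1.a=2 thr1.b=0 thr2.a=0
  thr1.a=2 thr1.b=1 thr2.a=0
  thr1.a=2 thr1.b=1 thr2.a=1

outcome vector order: (thr1.a,thr1.b,thr2.a)
SC: 9 outcomes — {000, 001, 010, 011, 100, 110, 111, 210, 211}
claimed∖SC = {200}

spurious: thr1.a=2 thr1.b=0 thr2.a=0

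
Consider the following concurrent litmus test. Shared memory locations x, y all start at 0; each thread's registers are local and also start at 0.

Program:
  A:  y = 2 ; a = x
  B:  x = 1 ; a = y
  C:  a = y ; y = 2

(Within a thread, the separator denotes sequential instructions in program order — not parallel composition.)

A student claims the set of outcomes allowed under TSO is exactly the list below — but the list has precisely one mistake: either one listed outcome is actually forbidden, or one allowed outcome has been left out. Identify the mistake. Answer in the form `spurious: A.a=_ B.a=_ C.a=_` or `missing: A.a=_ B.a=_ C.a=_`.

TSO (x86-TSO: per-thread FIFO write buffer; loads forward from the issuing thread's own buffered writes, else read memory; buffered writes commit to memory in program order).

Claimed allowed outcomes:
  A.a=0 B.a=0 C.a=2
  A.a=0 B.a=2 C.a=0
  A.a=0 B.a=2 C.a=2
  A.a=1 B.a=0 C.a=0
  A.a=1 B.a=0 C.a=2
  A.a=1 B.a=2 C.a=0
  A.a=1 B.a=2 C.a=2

outcome vector order: (A.a,B.a,C.a)
TSO (8): 000, 002, 020, 022, 100, 102, 120, 122
TSO∖claimed = {000}

missing: A.a=0 B.a=0 C.a=0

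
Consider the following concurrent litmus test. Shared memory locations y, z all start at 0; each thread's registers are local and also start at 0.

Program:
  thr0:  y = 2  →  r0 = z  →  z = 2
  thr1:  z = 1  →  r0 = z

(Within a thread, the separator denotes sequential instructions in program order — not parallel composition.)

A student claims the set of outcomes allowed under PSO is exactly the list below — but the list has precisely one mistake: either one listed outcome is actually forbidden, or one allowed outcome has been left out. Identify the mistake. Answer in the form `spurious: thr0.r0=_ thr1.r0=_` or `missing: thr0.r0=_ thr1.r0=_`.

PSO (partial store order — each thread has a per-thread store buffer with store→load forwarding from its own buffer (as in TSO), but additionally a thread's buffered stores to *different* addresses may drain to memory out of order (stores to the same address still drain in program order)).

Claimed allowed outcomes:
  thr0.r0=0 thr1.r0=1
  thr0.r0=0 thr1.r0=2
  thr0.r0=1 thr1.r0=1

missing: thr0.r0=1 thr1.r0=2

outcome vector order: (thr0.r0,thr1.r0)
under PSO → <0 1> <0 2> <1 1> <1 2>
PSO∖claimed = {<1 2>}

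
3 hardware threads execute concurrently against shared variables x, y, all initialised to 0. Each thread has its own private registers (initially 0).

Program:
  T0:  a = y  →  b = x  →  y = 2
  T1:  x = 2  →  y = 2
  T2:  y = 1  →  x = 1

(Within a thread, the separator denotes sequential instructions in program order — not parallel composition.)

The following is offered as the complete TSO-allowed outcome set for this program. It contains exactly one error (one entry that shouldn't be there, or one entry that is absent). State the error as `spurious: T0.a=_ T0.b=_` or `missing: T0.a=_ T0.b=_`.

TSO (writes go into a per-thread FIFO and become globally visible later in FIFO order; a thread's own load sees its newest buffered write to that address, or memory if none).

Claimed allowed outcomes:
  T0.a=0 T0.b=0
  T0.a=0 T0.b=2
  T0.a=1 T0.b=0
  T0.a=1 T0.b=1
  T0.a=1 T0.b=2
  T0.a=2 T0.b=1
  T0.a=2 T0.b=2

outcome vector order: (T0.a,T0.b)
[TSO] allowed = {(0,0), (0,1), (0,2), (1,0), (1,1), (1,2), (2,1), (2,2)}
TSO∖claimed = {(0,1)}

missing: T0.a=0 T0.b=1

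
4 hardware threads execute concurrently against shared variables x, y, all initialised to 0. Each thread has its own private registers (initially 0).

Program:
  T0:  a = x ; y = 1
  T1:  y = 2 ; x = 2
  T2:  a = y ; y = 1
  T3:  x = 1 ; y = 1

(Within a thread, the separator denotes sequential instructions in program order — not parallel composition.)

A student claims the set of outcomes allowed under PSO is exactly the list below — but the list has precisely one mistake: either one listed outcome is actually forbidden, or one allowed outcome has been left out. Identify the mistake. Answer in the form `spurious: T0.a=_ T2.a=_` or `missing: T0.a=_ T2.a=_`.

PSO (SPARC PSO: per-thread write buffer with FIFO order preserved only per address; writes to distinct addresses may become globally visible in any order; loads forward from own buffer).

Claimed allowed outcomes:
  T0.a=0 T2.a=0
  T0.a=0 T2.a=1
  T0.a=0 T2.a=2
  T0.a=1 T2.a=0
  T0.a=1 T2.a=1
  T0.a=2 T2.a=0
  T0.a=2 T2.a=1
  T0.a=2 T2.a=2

outcome vector order: (T0.a,T2.a)
under PSO → (0,0), (0,1), (0,2), (1,0), (1,1), (1,2), (2,0), (2,1), (2,2)
PSO∖claimed = {(1,2)}

missing: T0.a=1 T2.a=2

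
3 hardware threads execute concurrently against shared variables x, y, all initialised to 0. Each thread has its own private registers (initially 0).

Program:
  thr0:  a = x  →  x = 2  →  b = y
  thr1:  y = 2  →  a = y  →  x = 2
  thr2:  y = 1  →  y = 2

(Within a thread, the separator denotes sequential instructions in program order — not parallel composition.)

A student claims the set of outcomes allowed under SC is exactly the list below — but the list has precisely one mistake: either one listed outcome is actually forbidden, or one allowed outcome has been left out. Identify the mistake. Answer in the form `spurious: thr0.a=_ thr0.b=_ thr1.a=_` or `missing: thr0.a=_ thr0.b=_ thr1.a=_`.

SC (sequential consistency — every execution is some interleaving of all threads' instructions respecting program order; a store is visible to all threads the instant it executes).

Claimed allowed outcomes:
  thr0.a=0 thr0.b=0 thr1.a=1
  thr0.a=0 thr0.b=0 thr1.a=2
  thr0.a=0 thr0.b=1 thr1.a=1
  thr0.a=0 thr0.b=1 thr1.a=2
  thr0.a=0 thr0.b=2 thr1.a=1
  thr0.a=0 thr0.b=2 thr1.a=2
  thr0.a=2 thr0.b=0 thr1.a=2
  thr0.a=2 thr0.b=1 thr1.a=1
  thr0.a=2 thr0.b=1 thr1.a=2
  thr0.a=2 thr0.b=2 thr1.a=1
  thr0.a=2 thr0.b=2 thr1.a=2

spurious: thr0.a=2 thr0.b=0 thr1.a=2

outcome vector order: (thr0.a,thr0.b,thr1.a)
SC: 10 outcomes — {001, 002, 011, 012, 021, 022, 211, 212, 221, 222}
claimed∖SC = {202}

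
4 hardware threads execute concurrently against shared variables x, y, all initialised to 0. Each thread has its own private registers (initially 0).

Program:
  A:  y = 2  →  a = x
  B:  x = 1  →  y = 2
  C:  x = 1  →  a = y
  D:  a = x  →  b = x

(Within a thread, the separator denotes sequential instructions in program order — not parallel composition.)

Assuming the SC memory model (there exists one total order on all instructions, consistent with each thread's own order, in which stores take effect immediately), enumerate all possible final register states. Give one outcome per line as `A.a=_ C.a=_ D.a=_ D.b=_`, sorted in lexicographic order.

A.a=0 C.a=2 D.a=0 D.b=0
A.a=0 C.a=2 D.a=0 D.b=1
A.a=0 C.a=2 D.a=1 D.b=1
A.a=1 C.a=0 D.a=0 D.b=0
A.a=1 C.a=0 D.a=0 D.b=1
A.a=1 C.a=0 D.a=1 D.b=1
A.a=1 C.a=2 D.a=0 D.b=0
A.a=1 C.a=2 D.a=0 D.b=1
A.a=1 C.a=2 D.a=1 D.b=1

outcome vector order: (A.a,C.a,D.a,D.b)
|SC outcomes| = 9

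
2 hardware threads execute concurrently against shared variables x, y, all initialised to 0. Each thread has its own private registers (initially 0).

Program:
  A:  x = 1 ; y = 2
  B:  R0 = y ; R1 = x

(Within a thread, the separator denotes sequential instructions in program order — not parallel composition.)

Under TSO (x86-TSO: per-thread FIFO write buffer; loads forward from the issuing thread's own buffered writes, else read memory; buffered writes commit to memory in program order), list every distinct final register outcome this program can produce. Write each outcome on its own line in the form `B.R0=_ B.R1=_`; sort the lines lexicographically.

B.R0=0 B.R1=0
B.R0=0 B.R1=1
B.R0=2 B.R1=1

outcome vector order: (B.R0,B.R1)
|TSO outcomes| = 3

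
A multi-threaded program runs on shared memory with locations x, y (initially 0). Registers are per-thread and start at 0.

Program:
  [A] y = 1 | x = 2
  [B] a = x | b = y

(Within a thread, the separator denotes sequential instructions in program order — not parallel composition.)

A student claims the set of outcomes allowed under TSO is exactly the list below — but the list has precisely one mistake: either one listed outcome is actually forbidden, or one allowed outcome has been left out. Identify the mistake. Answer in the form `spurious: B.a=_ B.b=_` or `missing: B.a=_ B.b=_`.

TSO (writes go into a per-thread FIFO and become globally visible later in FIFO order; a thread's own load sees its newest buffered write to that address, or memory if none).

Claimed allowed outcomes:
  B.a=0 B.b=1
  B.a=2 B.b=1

missing: B.a=0 B.b=0

outcome vector order: (B.a,B.b)
under TSO → <0 0>; <0 1>; <2 1>
TSO∖claimed = {<0 0>}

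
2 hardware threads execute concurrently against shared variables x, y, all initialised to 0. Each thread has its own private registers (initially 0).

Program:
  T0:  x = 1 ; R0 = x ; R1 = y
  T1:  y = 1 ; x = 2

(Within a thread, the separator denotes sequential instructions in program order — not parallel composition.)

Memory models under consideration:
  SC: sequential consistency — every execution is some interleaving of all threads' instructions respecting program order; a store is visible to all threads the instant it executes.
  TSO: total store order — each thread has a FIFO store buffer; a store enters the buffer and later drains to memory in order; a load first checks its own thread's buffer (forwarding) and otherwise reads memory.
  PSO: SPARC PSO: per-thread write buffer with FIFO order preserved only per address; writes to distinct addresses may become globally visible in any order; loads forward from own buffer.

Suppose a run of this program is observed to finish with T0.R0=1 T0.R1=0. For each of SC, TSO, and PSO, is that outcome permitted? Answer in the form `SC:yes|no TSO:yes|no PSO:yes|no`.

outcome vector order: (T0.R0,T0.R1)
[SC] allowed = {1/0 1/1 2/1}
[TSO] allowed = {1/0 1/1 2/1}
[PSO] allowed = {1/0 1/1 2/0 2/1}
target 1/0 ∈ {SC,TSO,PSO}

SC:yes TSO:yes PSO:yes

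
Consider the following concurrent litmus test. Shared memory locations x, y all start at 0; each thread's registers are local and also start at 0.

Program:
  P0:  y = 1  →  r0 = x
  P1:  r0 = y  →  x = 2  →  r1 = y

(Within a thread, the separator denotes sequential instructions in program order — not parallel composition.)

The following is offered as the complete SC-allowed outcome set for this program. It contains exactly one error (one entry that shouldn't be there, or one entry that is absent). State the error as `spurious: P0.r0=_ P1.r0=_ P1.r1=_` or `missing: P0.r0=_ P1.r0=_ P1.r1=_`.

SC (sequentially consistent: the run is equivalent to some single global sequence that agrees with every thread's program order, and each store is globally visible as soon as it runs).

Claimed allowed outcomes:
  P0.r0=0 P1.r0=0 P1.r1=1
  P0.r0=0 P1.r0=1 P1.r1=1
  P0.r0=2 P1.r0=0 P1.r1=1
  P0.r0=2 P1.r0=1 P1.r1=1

outcome vector order: (P0.r0,P1.r0,P1.r1)
SC: 5 outcomes — {001; 011; 200; 201; 211}
SC∖claimed = {200}

missing: P0.r0=2 P1.r0=0 P1.r1=0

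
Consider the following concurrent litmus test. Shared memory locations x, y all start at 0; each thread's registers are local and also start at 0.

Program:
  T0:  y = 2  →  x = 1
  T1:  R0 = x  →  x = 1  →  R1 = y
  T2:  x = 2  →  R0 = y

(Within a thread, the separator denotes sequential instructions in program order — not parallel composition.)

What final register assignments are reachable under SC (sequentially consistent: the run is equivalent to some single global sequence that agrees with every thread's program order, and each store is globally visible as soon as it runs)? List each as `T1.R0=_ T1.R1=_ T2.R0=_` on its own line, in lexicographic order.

outcome vector order: (T1.R0,T1.R1,T2.R0)
|SC outcomes| = 10

T1.R0=0 T1.R1=0 T2.R0=0
T1.R0=0 T1.R1=0 T2.R0=2
T1.R0=0 T1.R1=2 T2.R0=0
T1.R0=0 T1.R1=2 T2.R0=2
T1.R0=1 T1.R1=2 T2.R0=0
T1.R0=1 T1.R1=2 T2.R0=2
T1.R0=2 T1.R1=0 T2.R0=0
T1.R0=2 T1.R1=0 T2.R0=2
T1.R0=2 T1.R1=2 T2.R0=0
T1.R0=2 T1.R1=2 T2.R0=2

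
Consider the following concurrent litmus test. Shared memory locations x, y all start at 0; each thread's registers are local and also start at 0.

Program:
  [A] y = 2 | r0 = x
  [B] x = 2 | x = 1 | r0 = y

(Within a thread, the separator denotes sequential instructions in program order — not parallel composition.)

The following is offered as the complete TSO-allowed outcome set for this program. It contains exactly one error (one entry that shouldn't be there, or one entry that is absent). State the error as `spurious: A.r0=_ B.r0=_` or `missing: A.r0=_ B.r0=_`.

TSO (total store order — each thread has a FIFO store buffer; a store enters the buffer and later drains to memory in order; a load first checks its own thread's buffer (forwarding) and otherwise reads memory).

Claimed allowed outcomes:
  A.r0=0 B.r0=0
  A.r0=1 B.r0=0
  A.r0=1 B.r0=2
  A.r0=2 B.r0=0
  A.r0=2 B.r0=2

missing: A.r0=0 B.r0=2

outcome vector order: (A.r0,B.r0)
TSO: 6 outcomes — {<0 0> <0 2> <1 0> <1 2> <2 0> <2 2>}
TSO∖claimed = {<0 2>}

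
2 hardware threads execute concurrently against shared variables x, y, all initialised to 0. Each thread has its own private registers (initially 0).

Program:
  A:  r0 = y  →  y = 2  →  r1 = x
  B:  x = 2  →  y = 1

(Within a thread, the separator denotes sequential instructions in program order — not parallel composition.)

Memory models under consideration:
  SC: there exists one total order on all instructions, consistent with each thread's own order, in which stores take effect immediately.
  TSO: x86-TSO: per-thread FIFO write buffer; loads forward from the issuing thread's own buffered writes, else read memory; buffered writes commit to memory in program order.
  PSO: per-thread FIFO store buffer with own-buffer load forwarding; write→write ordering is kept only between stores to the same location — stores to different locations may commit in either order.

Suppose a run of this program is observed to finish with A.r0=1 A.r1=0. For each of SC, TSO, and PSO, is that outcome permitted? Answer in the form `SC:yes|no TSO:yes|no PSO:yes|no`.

SC:no TSO:no PSO:yes

outcome vector order: (A.r0,A.r1)
[SC] allowed = {0/0, 0/2, 1/2}
[TSO] allowed = {0/0, 0/2, 1/2}
[PSO] allowed = {0/0, 0/2, 1/0, 1/2}
target 1/0 ∈ {PSO}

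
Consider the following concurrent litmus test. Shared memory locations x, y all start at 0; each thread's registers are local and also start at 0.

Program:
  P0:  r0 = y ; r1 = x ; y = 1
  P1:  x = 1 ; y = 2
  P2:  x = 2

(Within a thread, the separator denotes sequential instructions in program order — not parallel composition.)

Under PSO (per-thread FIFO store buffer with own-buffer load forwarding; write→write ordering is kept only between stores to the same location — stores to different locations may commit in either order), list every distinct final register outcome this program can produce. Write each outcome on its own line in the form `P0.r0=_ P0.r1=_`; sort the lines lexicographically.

outcome vector order: (P0.r0,P0.r1)
|PSO outcomes| = 6

P0.r0=0 P0.r1=0
P0.r0=0 P0.r1=1
P0.r0=0 P0.r1=2
P0.r0=2 P0.r1=0
P0.r0=2 P0.r1=1
P0.r0=2 P0.r1=2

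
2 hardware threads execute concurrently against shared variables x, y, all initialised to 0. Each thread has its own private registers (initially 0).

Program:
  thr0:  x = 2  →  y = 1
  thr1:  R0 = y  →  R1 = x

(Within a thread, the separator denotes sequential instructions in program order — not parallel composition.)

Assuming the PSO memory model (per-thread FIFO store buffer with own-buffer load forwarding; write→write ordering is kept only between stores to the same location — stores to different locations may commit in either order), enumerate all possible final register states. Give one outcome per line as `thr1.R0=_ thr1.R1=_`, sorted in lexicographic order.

thr1.R0=0 thr1.R1=0
thr1.R0=0 thr1.R1=2
thr1.R0=1 thr1.R1=0
thr1.R0=1 thr1.R1=2

outcome vector order: (thr1.R0,thr1.R1)
|PSO outcomes| = 4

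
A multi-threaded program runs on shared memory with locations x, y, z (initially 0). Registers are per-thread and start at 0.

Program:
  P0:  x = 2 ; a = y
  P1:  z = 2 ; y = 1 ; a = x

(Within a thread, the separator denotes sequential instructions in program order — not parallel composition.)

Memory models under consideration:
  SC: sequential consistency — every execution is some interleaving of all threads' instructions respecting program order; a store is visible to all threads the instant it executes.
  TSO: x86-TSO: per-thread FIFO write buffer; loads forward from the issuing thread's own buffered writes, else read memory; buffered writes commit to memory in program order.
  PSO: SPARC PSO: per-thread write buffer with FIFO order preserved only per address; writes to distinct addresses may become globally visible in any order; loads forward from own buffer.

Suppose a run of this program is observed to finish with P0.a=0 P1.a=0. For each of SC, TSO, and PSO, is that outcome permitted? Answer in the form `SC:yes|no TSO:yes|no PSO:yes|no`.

outcome vector order: (P0.a,P1.a)
SC (3): <0 2> <1 0> <1 2>
TSO (4): <0 0> <0 2> <1 0> <1 2>
PSO (4): <0 0> <0 2> <1 0> <1 2>
target <0 0> ∈ {TSO,PSO}

SC:no TSO:yes PSO:yes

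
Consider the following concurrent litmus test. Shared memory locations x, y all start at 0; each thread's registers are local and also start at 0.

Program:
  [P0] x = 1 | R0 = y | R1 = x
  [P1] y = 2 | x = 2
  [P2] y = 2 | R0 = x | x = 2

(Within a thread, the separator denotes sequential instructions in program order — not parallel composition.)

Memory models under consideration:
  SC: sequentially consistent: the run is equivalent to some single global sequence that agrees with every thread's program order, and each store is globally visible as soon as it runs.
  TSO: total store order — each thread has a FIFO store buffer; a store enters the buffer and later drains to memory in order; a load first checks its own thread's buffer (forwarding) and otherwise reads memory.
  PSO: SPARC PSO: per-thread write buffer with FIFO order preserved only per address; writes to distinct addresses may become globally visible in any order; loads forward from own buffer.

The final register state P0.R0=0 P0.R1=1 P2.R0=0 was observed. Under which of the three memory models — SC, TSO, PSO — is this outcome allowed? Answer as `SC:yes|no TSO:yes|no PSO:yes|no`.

SC:no TSO:yes PSO:yes

outcome vector order: (P0.R0,P0.R1,P2.R0)
under SC → (0,1,1); (0,1,2); (0,2,1); (0,2,2); (2,1,0); (2,1,1); (2,1,2); (2,2,0); (2,2,1); (2,2,2)
under TSO → (0,1,0); (0,1,1); (0,1,2); (0,2,0); (0,2,1); (0,2,2); (2,1,0); (2,1,1); (2,1,2); (2,2,0); (2,2,1); (2,2,2)
under PSO → (0,1,0); (0,1,1); (0,1,2); (0,2,0); (0,2,1); (0,2,2); (2,1,0); (2,1,1); (2,1,2); (2,2,0); (2,2,1); (2,2,2)
target (0,1,0) ∈ {TSO,PSO}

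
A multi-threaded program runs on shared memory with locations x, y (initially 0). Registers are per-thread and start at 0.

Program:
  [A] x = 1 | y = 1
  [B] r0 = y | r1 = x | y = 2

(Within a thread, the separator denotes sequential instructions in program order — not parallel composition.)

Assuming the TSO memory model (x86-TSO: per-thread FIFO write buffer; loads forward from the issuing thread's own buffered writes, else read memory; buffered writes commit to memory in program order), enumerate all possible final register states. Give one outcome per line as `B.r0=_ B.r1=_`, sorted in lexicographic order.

B.r0=0 B.r1=0
B.r0=0 B.r1=1
B.r0=1 B.r1=1

outcome vector order: (B.r0,B.r1)
|TSO outcomes| = 3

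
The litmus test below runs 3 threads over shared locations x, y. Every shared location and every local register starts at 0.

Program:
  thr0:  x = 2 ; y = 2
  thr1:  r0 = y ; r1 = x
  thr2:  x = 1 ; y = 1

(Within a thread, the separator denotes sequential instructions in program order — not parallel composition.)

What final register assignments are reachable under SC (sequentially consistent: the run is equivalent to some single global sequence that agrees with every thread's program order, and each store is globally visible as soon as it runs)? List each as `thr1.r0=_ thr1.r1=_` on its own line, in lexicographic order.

thr1.r0=0 thr1.r1=0
thr1.r0=0 thr1.r1=1
thr1.r0=0 thr1.r1=2
thr1.r0=1 thr1.r1=1
thr1.r0=1 thr1.r1=2
thr1.r0=2 thr1.r1=1
thr1.r0=2 thr1.r1=2

outcome vector order: (thr1.r0,thr1.r1)
|SC outcomes| = 7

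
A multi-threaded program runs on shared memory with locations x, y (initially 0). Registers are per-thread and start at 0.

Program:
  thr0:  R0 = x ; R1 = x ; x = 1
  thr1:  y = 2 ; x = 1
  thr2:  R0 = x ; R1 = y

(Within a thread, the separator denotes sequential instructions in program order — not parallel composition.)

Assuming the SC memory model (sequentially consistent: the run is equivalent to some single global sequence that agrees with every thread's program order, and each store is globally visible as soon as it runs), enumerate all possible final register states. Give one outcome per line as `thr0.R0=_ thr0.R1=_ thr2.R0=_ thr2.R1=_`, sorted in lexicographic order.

thr0.R0=0 thr0.R1=0 thr2.R0=0 thr2.R1=0
thr0.R0=0 thr0.R1=0 thr2.R0=0 thr2.R1=2
thr0.R0=0 thr0.R1=0 thr2.R0=1 thr2.R1=0
thr0.R0=0 thr0.R1=0 thr2.R0=1 thr2.R1=2
thr0.R0=0 thr0.R1=1 thr2.R0=0 thr2.R1=0
thr0.R0=0 thr0.R1=1 thr2.R0=0 thr2.R1=2
thr0.R0=0 thr0.R1=1 thr2.R0=1 thr2.R1=2
thr0.R0=1 thr0.R1=1 thr2.R0=0 thr2.R1=0
thr0.R0=1 thr0.R1=1 thr2.R0=0 thr2.R1=2
thr0.R0=1 thr0.R1=1 thr2.R0=1 thr2.R1=2

outcome vector order: (thr0.R0,thr0.R1,thr2.R0,thr2.R1)
|SC outcomes| = 10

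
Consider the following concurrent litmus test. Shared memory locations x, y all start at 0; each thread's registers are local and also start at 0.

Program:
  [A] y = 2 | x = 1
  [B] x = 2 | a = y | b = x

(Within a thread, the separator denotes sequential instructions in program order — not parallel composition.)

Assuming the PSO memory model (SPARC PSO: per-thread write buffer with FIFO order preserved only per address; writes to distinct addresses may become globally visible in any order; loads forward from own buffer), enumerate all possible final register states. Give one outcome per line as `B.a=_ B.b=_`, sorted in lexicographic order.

B.a=0 B.b=1
B.a=0 B.b=2
B.a=2 B.b=1
B.a=2 B.b=2

outcome vector order: (B.a,B.b)
|PSO outcomes| = 4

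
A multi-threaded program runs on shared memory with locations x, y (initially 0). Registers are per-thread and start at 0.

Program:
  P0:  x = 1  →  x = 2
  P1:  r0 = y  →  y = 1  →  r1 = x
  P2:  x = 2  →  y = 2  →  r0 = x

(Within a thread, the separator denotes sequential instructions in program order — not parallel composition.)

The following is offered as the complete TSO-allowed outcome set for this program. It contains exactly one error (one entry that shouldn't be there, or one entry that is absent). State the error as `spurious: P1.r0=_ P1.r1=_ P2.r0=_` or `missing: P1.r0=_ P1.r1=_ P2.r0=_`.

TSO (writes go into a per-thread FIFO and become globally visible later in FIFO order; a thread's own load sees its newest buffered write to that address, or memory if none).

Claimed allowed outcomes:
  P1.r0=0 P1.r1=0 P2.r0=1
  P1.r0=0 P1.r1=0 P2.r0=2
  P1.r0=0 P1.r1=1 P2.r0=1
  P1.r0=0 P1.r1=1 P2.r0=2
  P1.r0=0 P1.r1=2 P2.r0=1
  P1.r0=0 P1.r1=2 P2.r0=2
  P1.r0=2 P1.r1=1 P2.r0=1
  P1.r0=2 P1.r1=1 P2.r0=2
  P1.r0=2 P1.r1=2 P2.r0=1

missing: P1.r0=2 P1.r1=2 P2.r0=2

outcome vector order: (P1.r0,P1.r1,P2.r0)
TSO (10): (0,0,1), (0,0,2), (0,1,1), (0,1,2), (0,2,1), (0,2,2), (2,1,1), (2,1,2), (2,2,1), (2,2,2)
TSO∖claimed = {(2,2,2)}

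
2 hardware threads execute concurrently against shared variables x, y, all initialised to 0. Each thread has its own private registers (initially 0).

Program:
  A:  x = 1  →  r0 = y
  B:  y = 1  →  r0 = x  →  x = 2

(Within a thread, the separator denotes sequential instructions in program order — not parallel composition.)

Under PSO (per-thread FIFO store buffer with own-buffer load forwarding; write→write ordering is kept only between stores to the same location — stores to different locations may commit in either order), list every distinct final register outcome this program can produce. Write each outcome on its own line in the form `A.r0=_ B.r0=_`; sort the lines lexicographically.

A.r0=0 B.r0=0
A.r0=0 B.r0=1
A.r0=1 B.r0=0
A.r0=1 B.r0=1

outcome vector order: (A.r0,B.r0)
|PSO outcomes| = 4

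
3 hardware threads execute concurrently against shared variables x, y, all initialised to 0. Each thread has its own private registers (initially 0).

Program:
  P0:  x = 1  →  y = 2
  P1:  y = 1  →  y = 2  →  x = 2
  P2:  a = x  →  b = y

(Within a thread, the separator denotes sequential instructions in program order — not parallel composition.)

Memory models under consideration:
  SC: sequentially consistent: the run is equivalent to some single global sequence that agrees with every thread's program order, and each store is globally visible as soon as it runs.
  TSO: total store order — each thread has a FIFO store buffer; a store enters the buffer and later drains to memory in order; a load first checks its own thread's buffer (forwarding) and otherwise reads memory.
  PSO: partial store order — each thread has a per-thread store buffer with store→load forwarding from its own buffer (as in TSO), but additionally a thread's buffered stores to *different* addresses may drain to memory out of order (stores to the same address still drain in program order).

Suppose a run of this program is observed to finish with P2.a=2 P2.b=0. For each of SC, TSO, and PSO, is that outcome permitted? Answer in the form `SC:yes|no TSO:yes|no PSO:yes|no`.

outcome vector order: (P2.a,P2.b)
under SC → (0,0) (0,1) (0,2) (1,0) (1,1) (1,2) (2,2)
under TSO → (0,0) (0,1) (0,2) (1,0) (1,1) (1,2) (2,2)
under PSO → (0,0) (0,1) (0,2) (1,0) (1,1) (1,2) (2,0) (2,1) (2,2)
target (2,0) ∈ {PSO}

SC:no TSO:no PSO:yes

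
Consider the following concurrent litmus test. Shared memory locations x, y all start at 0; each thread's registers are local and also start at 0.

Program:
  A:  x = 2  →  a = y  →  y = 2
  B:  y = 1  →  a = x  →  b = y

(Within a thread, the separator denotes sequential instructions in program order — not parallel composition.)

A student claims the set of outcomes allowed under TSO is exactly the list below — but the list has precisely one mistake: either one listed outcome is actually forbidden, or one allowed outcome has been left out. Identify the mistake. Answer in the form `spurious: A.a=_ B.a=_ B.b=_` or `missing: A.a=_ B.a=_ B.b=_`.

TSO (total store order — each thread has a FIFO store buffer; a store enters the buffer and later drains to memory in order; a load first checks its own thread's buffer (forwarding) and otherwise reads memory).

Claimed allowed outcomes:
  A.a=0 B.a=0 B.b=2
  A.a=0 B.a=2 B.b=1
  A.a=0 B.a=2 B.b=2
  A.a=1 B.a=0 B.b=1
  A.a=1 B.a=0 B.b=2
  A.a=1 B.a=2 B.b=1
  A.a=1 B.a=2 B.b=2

outcome vector order: (A.a,B.a,B.b)
under TSO → <0 0 1>, <0 0 2>, <0 2 1>, <0 2 2>, <1 0 1>, <1 0 2>, <1 2 1>, <1 2 2>
TSO∖claimed = {<0 0 1>}

missing: A.a=0 B.a=0 B.b=1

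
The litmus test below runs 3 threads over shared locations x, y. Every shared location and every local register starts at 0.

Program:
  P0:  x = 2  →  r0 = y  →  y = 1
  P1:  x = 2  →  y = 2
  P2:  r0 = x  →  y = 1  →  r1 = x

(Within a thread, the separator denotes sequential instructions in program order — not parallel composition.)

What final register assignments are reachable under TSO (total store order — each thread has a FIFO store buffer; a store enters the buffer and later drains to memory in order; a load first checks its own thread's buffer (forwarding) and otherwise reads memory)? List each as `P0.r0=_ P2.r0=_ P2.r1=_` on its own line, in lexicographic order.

P0.r0=0 P2.r0=0 P2.r1=0
P0.r0=0 P2.r0=0 P2.r1=2
P0.r0=0 P2.r0=2 P2.r1=2
P0.r0=1 P2.r0=0 P2.r1=0
P0.r0=1 P2.r0=0 P2.r1=2
P0.r0=1 P2.r0=2 P2.r1=2
P0.r0=2 P2.r0=0 P2.r1=0
P0.r0=2 P2.r0=0 P2.r1=2
P0.r0=2 P2.r0=2 P2.r1=2

outcome vector order: (P0.r0,P2.r0,P2.r1)
|TSO outcomes| = 9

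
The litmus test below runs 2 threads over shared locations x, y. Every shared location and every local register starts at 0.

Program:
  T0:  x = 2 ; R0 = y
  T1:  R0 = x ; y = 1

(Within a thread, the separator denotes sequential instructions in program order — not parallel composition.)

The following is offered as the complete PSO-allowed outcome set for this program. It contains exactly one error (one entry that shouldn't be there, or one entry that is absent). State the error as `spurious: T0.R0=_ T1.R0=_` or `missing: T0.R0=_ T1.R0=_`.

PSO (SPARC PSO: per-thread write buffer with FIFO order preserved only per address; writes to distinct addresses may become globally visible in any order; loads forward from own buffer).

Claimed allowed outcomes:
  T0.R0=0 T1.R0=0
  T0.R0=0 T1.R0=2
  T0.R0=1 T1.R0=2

missing: T0.R0=1 T1.R0=0

outcome vector order: (T0.R0,T1.R0)
[PSO] allowed = {0/0 0/2 1/0 1/2}
PSO∖claimed = {1/0}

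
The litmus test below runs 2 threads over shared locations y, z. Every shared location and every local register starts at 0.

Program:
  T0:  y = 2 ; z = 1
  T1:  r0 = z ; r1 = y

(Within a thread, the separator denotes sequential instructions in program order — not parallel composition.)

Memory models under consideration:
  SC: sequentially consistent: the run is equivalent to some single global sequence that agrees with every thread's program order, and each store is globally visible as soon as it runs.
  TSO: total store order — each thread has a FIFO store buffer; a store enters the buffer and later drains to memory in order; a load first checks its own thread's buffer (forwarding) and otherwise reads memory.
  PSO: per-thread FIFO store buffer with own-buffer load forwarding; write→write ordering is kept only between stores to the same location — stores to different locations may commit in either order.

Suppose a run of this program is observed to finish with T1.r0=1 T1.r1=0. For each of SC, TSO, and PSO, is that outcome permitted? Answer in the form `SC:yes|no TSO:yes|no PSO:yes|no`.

SC:no TSO:no PSO:yes

outcome vector order: (T1.r0,T1.r1)
SC: 3 outcomes — {(0,0); (0,2); (1,2)}
TSO: 3 outcomes — {(0,0); (0,2); (1,2)}
PSO: 4 outcomes — {(0,0); (0,2); (1,0); (1,2)}
target (1,0) ∈ {PSO}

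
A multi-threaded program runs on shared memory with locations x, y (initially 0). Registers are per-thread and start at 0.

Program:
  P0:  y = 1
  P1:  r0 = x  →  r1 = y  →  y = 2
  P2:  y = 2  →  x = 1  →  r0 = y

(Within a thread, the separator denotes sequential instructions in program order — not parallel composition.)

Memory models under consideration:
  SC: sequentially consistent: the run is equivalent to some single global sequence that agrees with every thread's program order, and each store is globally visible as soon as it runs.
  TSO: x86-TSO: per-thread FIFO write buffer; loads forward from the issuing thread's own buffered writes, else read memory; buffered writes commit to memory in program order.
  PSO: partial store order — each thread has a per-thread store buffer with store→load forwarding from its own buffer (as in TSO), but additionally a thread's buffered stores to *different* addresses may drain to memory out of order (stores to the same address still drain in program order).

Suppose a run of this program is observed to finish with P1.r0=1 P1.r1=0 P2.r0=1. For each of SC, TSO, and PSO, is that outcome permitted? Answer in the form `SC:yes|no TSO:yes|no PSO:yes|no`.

SC:no TSO:no PSO:yes

outcome vector order: (P1.r0,P1.r1,P2.r0)
under SC → <0 0 1> <0 0 2> <0 1 1> <0 1 2> <0 2 1> <0 2 2> <1 1 1> <1 1 2> <1 2 1> <1 2 2>
under TSO → <0 0 1> <0 0 2> <0 1 1> <0 1 2> <0 2 1> <0 2 2> <1 1 1> <1 1 2> <1 2 1> <1 2 2>
under PSO → <0 0 1> <0 0 2> <0 1 1> <0 1 2> <0 2 1> <0 2 2> <1 0 1> <1 0 2> <1 1 1> <1 1 2> <1 2 1> <1 2 2>
target <1 0 1> ∈ {PSO}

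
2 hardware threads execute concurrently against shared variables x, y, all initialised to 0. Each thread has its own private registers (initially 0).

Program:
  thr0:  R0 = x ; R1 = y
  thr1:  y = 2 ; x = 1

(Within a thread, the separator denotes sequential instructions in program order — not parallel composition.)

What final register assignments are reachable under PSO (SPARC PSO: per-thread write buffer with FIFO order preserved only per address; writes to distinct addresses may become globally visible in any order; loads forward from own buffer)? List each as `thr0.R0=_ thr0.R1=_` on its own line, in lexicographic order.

outcome vector order: (thr0.R0,thr0.R1)
|PSO outcomes| = 4

thr0.R0=0 thr0.R1=0
thr0.R0=0 thr0.R1=2
thr0.R0=1 thr0.R1=0
thr0.R0=1 thr0.R1=2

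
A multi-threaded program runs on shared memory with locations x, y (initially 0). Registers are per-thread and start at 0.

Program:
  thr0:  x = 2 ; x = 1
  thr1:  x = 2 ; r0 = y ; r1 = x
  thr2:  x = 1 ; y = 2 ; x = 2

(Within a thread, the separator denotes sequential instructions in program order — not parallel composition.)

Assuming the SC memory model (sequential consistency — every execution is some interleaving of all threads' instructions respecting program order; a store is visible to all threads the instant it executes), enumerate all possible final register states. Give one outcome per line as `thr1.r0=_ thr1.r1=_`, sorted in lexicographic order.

outcome vector order: (thr1.r0,thr1.r1)
|SC outcomes| = 4

thr1.r0=0 thr1.r1=1
thr1.r0=0 thr1.r1=2
thr1.r0=2 thr1.r1=1
thr1.r0=2 thr1.r1=2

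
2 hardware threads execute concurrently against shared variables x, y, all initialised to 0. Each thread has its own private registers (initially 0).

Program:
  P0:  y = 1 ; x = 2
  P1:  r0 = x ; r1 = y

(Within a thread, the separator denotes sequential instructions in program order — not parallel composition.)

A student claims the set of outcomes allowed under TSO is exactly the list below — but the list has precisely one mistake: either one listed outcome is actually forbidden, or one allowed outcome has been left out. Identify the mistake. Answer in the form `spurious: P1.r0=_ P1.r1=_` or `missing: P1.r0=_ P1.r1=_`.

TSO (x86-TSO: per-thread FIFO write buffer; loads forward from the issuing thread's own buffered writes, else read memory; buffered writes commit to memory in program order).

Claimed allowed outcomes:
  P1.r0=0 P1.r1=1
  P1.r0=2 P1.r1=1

missing: P1.r0=0 P1.r1=0

outcome vector order: (P1.r0,P1.r1)
[TSO] allowed = {<0 0> <0 1> <2 1>}
TSO∖claimed = {<0 0>}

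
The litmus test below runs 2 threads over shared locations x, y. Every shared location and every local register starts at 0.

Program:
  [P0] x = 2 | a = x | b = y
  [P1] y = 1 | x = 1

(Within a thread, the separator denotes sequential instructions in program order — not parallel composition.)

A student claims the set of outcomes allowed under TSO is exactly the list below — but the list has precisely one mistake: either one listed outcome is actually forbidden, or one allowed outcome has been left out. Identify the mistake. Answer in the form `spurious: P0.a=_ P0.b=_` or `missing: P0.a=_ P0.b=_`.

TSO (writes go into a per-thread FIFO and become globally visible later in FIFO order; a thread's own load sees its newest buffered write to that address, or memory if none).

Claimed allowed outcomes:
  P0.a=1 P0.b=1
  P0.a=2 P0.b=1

outcome vector order: (P0.a,P0.b)
TSO (3): <1 1>; <2 0>; <2 1>
TSO∖claimed = {<2 0>}

missing: P0.a=2 P0.b=0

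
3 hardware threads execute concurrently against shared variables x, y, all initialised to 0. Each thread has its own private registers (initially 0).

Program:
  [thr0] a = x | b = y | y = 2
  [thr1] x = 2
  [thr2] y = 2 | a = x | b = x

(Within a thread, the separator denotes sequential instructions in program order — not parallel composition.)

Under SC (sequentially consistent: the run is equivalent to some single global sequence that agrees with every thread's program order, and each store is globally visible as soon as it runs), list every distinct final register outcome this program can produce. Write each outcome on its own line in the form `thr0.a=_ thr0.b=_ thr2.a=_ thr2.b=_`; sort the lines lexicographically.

outcome vector order: (thr0.a,thr0.b,thr2.a,thr2.b)
|SC outcomes| = 10

thr0.a=0 thr0.b=0 thr2.a=0 thr2.b=0
thr0.a=0 thr0.b=0 thr2.a=0 thr2.b=2
thr0.a=0 thr0.b=0 thr2.a=2 thr2.b=2
thr0.a=0 thr0.b=2 thr2.a=0 thr2.b=0
thr0.a=0 thr0.b=2 thr2.a=0 thr2.b=2
thr0.a=0 thr0.b=2 thr2.a=2 thr2.b=2
thr0.a=2 thr0.b=0 thr2.a=2 thr2.b=2
thr0.a=2 thr0.b=2 thr2.a=0 thr2.b=0
thr0.a=2 thr0.b=2 thr2.a=0 thr2.b=2
thr0.a=2 thr0.b=2 thr2.a=2 thr2.b=2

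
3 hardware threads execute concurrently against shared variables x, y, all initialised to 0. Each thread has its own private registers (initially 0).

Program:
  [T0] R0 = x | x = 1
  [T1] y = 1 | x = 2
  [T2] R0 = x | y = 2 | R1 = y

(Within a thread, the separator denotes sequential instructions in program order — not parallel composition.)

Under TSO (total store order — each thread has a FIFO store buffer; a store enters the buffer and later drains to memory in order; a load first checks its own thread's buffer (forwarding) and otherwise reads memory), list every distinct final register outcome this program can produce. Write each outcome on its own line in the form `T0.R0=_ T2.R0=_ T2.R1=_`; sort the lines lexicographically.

outcome vector order: (T0.R0,T2.R0,T2.R1)
|TSO outcomes| = 9

T0.R0=0 T2.R0=0 T2.R1=1
T0.R0=0 T2.R0=0 T2.R1=2
T0.R0=0 T2.R0=1 T2.R1=1
T0.R0=0 T2.R0=1 T2.R1=2
T0.R0=0 T2.R0=2 T2.R1=2
T0.R0=2 T2.R0=0 T2.R1=1
T0.R0=2 T2.R0=0 T2.R1=2
T0.R0=2 T2.R0=1 T2.R1=2
T0.R0=2 T2.R0=2 T2.R1=2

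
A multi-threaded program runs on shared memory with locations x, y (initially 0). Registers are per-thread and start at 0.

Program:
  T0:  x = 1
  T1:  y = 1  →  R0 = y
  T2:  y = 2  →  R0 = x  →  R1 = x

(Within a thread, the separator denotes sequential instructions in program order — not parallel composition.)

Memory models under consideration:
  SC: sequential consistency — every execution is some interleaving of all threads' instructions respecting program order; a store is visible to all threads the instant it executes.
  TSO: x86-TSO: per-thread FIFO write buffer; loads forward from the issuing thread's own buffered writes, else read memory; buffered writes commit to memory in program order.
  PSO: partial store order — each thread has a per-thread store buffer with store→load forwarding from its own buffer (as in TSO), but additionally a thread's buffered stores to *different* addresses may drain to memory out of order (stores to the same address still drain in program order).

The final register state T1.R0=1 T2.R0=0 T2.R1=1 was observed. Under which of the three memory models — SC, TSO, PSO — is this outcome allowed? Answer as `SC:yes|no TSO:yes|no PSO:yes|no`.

outcome vector order: (T1.R0,T2.R0,T2.R1)
under SC → (1,0,0), (1,0,1), (1,1,1), (2,0,0), (2,0,1), (2,1,1)
under TSO → (1,0,0), (1,0,1), (1,1,1), (2,0,0), (2,0,1), (2,1,1)
under PSO → (1,0,0), (1,0,1), (1,1,1), (2,0,0), (2,0,1), (2,1,1)
target (1,0,1) ∈ {SC,TSO,PSO}

SC:yes TSO:yes PSO:yes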